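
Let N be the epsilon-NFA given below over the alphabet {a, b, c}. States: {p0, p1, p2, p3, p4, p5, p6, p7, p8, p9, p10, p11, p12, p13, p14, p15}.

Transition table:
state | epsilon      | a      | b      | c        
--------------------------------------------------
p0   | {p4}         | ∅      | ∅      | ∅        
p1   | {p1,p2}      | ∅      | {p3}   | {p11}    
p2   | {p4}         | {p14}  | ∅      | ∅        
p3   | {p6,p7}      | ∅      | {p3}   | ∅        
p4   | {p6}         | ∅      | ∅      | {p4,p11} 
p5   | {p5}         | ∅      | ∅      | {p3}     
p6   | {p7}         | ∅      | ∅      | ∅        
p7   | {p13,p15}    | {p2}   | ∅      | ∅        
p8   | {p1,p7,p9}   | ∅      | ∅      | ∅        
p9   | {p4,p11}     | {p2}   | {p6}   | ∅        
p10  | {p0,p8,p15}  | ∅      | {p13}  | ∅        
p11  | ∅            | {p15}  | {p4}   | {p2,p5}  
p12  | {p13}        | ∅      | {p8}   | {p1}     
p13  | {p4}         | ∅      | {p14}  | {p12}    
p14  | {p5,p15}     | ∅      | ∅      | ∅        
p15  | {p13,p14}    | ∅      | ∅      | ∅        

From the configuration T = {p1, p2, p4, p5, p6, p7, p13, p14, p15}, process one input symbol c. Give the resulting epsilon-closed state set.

p1 on c → {p11}.
p4 on c → {p4, p11}.
p5 on c → {p3}.
p13 on c → {p12}.
No c-transition from p2, p6, p7, p14, p15.
Union after reading c: {p3, p4, p11, p12}.
Now take the epsilon-closure:
From p3 via epsilon: add p6, p7.
From p12 via epsilon: add p13.
From p7 via epsilon: add p15.
From p15 via epsilon: add p14.
From p14 via epsilon: add p5.
No new states can be added; the closed set is {p3, p4, p5, p6, p7, p11, p12, p13, p14, p15}.

{p3, p4, p5, p6, p7, p11, p12, p13, p14, p15}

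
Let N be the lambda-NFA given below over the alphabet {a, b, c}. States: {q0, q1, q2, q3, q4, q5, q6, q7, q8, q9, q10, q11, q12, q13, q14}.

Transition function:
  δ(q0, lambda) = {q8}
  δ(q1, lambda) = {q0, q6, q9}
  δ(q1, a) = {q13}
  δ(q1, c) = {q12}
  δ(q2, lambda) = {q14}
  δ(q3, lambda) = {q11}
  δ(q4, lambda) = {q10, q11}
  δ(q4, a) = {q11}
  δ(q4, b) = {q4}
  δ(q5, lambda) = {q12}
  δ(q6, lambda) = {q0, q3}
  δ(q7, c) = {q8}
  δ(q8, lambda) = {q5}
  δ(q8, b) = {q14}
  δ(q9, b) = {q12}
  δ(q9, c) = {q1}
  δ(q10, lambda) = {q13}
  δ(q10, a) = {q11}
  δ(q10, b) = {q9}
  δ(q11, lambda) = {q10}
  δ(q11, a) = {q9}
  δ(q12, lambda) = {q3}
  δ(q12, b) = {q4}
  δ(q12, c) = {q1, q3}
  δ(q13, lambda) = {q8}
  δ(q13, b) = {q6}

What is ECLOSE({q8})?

{q3, q5, q8, q10, q11, q12, q13}

Start with {q8}.
From q8 via lambda: add q5.
From q5 via lambda: add q12.
From q12 via lambda: add q3.
From q3 via lambda: add q11.
From q11 via lambda: add q10.
From q10 via lambda: add q13.
No new states can be added; the closed set is {q3, q5, q8, q10, q11, q12, q13}.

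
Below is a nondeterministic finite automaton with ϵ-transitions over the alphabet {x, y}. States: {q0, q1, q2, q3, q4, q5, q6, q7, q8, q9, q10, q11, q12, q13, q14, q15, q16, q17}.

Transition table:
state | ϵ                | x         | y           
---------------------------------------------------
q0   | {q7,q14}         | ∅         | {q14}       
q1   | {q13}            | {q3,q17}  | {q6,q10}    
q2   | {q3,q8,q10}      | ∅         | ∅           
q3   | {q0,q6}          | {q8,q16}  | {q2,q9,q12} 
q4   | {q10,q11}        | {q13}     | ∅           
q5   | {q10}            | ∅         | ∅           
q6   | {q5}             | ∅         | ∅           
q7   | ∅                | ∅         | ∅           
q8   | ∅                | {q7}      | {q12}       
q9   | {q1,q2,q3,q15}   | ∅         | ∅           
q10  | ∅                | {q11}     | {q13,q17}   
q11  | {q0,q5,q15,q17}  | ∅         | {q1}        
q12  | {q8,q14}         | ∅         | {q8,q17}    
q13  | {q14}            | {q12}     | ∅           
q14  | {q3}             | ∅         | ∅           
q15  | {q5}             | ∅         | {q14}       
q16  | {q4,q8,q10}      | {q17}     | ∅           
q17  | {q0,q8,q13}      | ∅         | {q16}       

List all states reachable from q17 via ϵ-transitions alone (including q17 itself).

{q0, q3, q5, q6, q7, q8, q10, q13, q14, q17}

Start with {q17}.
From q17 via ϵ: add q0, q8, q13.
From q0 via ϵ: add q7, q14.
From q14 via ϵ: add q3.
From q3 via ϵ: add q6.
From q6 via ϵ: add q5.
From q5 via ϵ: add q10.
No new states can be added; the closed set is {q0, q3, q5, q6, q7, q8, q10, q13, q14, q17}.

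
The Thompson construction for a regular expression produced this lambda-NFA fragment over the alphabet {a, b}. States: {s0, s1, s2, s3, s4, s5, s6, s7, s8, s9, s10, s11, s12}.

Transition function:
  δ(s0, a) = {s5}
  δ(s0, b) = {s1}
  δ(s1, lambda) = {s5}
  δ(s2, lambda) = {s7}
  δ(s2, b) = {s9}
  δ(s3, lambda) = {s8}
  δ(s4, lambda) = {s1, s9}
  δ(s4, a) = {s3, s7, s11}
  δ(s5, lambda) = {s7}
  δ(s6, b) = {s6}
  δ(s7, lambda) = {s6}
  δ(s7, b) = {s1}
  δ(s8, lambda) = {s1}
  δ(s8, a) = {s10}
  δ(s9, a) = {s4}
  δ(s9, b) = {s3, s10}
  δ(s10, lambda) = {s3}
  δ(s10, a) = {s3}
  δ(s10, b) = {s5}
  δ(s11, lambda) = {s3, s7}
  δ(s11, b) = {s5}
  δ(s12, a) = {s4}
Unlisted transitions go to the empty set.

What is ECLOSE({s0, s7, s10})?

Start with {s0, s7, s10}.
From s7 via lambda: add s6.
From s10 via lambda: add s3.
From s3 via lambda: add s8.
From s8 via lambda: add s1.
From s1 via lambda: add s5.
No new states can be added; the closed set is {s0, s1, s3, s5, s6, s7, s8, s10}.

{s0, s1, s3, s5, s6, s7, s8, s10}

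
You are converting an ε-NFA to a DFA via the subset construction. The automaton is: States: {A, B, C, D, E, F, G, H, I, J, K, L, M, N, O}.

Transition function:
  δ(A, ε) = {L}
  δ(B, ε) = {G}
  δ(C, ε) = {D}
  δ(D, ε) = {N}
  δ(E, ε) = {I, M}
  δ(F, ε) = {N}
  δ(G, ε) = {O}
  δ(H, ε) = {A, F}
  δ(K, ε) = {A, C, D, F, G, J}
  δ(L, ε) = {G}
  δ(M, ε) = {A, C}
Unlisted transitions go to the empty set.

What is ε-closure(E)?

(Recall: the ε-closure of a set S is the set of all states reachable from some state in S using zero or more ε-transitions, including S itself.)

Start with {E}.
From E via ε: add I, M.
From M via ε: add A, C.
From A via ε: add L.
From C via ε: add D.
From D via ε: add N.
From L via ε: add G.
From G via ε: add O.
No new states can be added; the closed set is {A, C, D, E, G, I, L, M, N, O}.

{A, C, D, E, G, I, L, M, N, O}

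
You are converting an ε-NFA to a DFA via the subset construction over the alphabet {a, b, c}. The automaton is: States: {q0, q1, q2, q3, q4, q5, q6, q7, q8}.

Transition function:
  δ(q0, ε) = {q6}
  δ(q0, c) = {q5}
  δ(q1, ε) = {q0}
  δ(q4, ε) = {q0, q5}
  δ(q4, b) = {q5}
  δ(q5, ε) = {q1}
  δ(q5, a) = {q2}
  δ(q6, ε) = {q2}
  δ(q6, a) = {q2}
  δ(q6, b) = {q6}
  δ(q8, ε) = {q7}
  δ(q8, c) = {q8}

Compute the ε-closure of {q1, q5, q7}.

{q0, q1, q2, q5, q6, q7}

Start with {q1, q5, q7}.
From q1 via ε: add q0.
From q0 via ε: add q6.
From q6 via ε: add q2.
No new states can be added; the closed set is {q0, q1, q2, q5, q6, q7}.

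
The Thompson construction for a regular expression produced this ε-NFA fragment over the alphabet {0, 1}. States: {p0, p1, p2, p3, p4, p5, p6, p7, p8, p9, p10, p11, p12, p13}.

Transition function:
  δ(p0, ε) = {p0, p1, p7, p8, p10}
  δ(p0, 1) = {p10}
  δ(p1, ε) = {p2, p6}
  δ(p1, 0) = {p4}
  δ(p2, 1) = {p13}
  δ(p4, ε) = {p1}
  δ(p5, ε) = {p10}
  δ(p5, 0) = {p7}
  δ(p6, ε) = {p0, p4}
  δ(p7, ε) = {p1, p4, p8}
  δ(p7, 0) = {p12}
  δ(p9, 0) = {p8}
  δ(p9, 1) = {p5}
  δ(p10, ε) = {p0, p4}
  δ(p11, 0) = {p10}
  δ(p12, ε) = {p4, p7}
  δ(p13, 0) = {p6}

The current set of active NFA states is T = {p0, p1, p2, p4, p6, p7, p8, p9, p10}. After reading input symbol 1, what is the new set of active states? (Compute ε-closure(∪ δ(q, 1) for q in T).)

{p0, p1, p2, p4, p5, p6, p7, p8, p10, p13}

p0 on 1 → {p10}.
p2 on 1 → {p13}.
p9 on 1 → {p5}.
No 1-transition from p1, p4, p6, p7, p8, p10.
Union after reading 1: {p5, p10, p13}.
Now take the ε-closure:
From p10 via ε: add p0, p4.
From p0 via ε: add p1, p7, p8.
From p1 via ε: add p2, p6.
No new states can be added; the closed set is {p0, p1, p2, p4, p5, p6, p7, p8, p10, p13}.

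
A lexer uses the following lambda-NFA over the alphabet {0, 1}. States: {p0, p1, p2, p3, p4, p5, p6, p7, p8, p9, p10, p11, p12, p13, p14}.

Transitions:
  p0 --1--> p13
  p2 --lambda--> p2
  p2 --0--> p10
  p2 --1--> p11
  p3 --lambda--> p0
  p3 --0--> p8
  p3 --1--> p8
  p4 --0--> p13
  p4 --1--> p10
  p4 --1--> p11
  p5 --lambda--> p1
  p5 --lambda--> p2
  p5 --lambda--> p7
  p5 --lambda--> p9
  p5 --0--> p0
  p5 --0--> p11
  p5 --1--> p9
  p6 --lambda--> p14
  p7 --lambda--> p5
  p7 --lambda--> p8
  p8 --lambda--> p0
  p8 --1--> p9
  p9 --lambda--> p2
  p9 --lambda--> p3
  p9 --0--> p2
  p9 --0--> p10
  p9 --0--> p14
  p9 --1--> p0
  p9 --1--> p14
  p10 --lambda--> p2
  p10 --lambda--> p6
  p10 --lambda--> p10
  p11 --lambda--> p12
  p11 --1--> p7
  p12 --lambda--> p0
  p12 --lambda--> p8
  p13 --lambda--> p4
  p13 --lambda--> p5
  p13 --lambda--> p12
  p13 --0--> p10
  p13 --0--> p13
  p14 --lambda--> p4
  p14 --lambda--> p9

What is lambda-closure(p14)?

Start with {p14}.
From p14 via lambda: add p4, p9.
From p9 via lambda: add p2, p3.
From p3 via lambda: add p0.
No new states can be added; the closed set is {p0, p2, p3, p4, p9, p14}.

{p0, p2, p3, p4, p9, p14}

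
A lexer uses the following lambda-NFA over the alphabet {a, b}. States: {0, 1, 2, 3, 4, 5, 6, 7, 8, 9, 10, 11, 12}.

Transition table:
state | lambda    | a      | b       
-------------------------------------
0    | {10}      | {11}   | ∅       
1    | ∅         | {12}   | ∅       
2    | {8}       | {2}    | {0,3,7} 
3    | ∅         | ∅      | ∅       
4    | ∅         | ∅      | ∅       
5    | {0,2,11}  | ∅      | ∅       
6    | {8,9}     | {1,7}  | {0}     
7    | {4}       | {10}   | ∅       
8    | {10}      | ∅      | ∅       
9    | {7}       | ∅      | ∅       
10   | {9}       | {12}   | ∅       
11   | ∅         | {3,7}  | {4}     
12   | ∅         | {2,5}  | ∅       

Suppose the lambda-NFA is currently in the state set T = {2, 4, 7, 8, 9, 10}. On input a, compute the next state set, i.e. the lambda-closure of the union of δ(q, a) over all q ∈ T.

2 on a → {2}.
7 on a → {10}.
10 on a → {12}.
No a-transition from 4, 8, 9.
Union after reading a: {2, 10, 12}.
Now take the lambda-closure:
From 2 via lambda: add 8.
From 10 via lambda: add 9.
From 9 via lambda: add 7.
From 7 via lambda: add 4.
No new states can be added; the closed set is {2, 4, 7, 8, 9, 10, 12}.

{2, 4, 7, 8, 9, 10, 12}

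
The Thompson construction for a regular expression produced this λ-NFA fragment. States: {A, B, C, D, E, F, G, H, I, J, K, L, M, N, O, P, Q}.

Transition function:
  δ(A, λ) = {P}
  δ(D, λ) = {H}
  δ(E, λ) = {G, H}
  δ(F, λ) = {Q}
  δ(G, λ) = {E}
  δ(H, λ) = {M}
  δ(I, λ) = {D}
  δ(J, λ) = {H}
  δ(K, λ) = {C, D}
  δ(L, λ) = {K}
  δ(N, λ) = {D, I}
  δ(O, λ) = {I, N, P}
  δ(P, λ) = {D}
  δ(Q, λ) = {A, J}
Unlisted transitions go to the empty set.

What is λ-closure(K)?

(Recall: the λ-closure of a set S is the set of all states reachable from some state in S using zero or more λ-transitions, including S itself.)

Start with {K}.
From K via λ: add C, D.
From D via λ: add H.
From H via λ: add M.
No new states can be added; the closed set is {C, D, H, K, M}.

{C, D, H, K, M}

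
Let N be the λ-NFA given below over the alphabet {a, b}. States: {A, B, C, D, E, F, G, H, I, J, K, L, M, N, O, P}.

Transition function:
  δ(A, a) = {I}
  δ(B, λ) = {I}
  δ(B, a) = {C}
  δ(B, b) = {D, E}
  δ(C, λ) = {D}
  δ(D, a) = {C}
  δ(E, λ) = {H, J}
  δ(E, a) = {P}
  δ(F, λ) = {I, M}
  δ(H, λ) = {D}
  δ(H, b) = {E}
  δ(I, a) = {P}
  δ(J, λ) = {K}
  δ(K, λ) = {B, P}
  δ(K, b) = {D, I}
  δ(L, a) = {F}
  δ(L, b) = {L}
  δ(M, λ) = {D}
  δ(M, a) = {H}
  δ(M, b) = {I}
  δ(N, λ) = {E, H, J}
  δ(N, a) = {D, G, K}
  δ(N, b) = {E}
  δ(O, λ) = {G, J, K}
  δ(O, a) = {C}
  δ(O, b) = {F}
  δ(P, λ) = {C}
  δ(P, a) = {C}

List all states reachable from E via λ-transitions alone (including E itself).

{B, C, D, E, H, I, J, K, P}

Start with {E}.
From E via λ: add H, J.
From H via λ: add D.
From J via λ: add K.
From K via λ: add B, P.
From B via λ: add I.
From P via λ: add C.
No new states can be added; the closed set is {B, C, D, E, H, I, J, K, P}.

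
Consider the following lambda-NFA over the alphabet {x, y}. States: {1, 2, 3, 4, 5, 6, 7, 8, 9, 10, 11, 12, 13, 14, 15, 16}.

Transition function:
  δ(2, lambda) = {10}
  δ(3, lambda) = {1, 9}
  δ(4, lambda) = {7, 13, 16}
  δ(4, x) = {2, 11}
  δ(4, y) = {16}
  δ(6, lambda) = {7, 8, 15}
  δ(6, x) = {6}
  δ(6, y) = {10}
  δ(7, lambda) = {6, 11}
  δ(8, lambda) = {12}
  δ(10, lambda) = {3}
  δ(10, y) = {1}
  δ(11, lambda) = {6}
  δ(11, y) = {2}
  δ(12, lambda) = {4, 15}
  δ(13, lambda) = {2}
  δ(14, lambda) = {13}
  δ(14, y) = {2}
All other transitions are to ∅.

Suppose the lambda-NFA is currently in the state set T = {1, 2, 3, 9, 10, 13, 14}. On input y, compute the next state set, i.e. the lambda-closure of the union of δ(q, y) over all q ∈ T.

10 on y → {1}.
14 on y → {2}.
No y-transition from 1, 2, 3, 9, 13.
Union after reading y: {1, 2}.
Now take the lambda-closure:
From 2 via lambda: add 10.
From 10 via lambda: add 3.
From 3 via lambda: add 9.
No new states can be added; the closed set is {1, 2, 3, 9, 10}.

{1, 2, 3, 9, 10}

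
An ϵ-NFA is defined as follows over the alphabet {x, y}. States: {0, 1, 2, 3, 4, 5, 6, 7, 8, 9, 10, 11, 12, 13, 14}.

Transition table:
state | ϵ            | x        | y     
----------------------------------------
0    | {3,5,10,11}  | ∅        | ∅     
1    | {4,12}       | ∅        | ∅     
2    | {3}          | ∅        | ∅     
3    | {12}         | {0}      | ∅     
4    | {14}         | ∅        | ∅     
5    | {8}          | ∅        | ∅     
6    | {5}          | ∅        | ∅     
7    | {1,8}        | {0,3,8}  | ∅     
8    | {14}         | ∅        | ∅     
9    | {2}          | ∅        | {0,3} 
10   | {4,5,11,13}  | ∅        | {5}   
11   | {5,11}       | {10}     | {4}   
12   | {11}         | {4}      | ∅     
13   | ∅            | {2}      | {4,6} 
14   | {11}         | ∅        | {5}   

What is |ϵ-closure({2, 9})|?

8

Start with {2, 9}.
From 2 via ϵ: add 3.
From 3 via ϵ: add 12.
From 12 via ϵ: add 11.
From 11 via ϵ: add 5.
From 5 via ϵ: add 8.
From 8 via ϵ: add 14.
ϵ-closure = {2, 3, 5, 8, 9, 11, 12, 14}, which has 8 states.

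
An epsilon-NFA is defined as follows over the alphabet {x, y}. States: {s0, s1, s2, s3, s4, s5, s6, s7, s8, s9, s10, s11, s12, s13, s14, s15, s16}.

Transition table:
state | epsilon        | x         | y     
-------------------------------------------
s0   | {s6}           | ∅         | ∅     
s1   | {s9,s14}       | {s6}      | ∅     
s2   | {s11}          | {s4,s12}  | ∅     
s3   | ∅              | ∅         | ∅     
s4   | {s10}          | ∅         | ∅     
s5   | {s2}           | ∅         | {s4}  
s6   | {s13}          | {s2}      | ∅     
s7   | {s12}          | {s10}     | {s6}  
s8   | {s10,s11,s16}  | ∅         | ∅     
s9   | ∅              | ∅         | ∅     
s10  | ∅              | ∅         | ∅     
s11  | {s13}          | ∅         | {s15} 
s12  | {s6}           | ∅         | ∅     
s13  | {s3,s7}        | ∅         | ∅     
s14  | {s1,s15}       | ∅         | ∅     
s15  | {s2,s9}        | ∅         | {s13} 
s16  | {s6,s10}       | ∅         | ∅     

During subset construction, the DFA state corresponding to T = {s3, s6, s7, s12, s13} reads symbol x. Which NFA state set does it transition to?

{s2, s3, s6, s7, s10, s11, s12, s13}

s6 on x → {s2}.
s7 on x → {s10}.
No x-transition from s3, s12, s13.
Union after reading x: {s2, s10}.
Now take the epsilon-closure:
From s2 via epsilon: add s11.
From s11 via epsilon: add s13.
From s13 via epsilon: add s3, s7.
From s7 via epsilon: add s12.
From s12 via epsilon: add s6.
No new states can be added; the closed set is {s2, s3, s6, s7, s10, s11, s12, s13}.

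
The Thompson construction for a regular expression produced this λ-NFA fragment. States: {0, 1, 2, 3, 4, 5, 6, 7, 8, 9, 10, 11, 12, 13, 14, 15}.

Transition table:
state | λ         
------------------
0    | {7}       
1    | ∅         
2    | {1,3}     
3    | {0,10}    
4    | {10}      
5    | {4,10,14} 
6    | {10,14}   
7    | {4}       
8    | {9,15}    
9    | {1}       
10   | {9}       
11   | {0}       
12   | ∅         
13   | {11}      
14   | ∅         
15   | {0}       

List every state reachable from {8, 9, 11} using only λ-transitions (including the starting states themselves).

Start with {8, 9, 11}.
From 8 via λ: add 15.
From 9 via λ: add 1.
From 11 via λ: add 0.
From 0 via λ: add 7.
From 7 via λ: add 4.
From 4 via λ: add 10.
No new states can be added; the closed set is {0, 1, 4, 7, 8, 9, 10, 11, 15}.

{0, 1, 4, 7, 8, 9, 10, 11, 15}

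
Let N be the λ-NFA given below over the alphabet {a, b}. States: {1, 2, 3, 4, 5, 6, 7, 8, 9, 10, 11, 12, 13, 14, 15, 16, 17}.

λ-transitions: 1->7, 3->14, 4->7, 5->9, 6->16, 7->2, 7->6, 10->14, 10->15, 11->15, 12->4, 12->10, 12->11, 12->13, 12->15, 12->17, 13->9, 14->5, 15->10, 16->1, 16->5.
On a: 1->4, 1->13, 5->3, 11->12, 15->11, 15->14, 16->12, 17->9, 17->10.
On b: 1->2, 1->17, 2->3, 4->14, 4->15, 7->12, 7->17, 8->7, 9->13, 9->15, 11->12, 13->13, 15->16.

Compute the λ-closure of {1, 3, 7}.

Start with {1, 3, 7}.
From 3 via λ: add 14.
From 7 via λ: add 2, 6.
From 6 via λ: add 16.
From 14 via λ: add 5.
From 5 via λ: add 9.
No new states can be added; the closed set is {1, 2, 3, 5, 6, 7, 9, 14, 16}.

{1, 2, 3, 5, 6, 7, 9, 14, 16}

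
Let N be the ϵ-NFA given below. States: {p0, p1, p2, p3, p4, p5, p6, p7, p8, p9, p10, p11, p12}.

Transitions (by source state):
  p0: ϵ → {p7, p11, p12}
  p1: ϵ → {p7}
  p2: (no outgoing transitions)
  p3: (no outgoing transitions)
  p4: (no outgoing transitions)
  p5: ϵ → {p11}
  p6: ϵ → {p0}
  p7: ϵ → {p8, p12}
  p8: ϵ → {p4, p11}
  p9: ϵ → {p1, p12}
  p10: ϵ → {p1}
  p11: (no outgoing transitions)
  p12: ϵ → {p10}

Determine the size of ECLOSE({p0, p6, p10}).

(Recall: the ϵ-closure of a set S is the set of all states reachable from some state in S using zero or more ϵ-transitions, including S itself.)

9

Start with {p0, p6, p10}.
From p0 via ϵ: add p7, p11, p12.
From p10 via ϵ: add p1.
From p7 via ϵ: add p8.
From p8 via ϵ: add p4.
ϵ-closure = {p0, p1, p4, p6, p7, p8, p10, p11, p12}, which has 9 states.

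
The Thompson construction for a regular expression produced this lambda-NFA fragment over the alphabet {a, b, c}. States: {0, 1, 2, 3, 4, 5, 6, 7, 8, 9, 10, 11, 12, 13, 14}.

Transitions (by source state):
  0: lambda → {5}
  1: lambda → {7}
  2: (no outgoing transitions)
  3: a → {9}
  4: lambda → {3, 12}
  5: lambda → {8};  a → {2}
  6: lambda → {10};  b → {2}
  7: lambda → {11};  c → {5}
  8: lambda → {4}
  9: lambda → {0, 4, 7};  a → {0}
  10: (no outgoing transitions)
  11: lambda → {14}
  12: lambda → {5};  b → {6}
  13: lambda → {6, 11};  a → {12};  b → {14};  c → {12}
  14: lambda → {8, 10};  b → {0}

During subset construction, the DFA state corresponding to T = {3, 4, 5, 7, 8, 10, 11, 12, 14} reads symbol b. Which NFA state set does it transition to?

{0, 3, 4, 5, 6, 8, 10, 12}

12 on b → {6}.
14 on b → {0}.
No b-transition from 3, 4, 5, 7, 8, 10, 11.
Union after reading b: {0, 6}.
Now take the lambda-closure:
From 0 via lambda: add 5.
From 6 via lambda: add 10.
From 5 via lambda: add 8.
From 8 via lambda: add 4.
From 4 via lambda: add 3, 12.
No new states can be added; the closed set is {0, 3, 4, 5, 6, 8, 10, 12}.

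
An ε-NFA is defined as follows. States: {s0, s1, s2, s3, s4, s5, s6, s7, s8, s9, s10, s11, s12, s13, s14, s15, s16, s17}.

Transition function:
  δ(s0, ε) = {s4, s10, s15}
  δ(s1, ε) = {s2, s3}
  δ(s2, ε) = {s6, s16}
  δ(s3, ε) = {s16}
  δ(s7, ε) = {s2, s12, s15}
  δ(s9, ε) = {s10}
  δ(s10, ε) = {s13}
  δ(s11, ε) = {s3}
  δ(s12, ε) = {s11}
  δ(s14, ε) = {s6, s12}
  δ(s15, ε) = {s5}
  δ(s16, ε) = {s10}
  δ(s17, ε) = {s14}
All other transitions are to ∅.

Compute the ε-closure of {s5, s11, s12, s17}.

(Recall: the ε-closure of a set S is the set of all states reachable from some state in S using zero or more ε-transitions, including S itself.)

Start with {s5, s11, s12, s17}.
From s11 via ε: add s3.
From s17 via ε: add s14.
From s3 via ε: add s16.
From s14 via ε: add s6.
From s16 via ε: add s10.
From s10 via ε: add s13.
No new states can be added; the closed set is {s3, s5, s6, s10, s11, s12, s13, s14, s16, s17}.

{s3, s5, s6, s10, s11, s12, s13, s14, s16, s17}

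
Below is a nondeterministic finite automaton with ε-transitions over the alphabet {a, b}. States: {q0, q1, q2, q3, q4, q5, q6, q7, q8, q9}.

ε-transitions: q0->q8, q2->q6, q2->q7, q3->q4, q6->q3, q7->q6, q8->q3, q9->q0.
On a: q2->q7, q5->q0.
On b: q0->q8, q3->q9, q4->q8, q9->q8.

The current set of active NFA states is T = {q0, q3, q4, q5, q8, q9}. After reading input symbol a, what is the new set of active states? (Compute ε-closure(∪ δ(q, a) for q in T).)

{q0, q3, q4, q8}

q5 on a → {q0}.
No a-transition from q0, q3, q4, q8, q9.
Union after reading a: {q0}.
Now take the ε-closure:
From q0 via ε: add q8.
From q8 via ε: add q3.
From q3 via ε: add q4.
No new states can be added; the closed set is {q0, q3, q4, q8}.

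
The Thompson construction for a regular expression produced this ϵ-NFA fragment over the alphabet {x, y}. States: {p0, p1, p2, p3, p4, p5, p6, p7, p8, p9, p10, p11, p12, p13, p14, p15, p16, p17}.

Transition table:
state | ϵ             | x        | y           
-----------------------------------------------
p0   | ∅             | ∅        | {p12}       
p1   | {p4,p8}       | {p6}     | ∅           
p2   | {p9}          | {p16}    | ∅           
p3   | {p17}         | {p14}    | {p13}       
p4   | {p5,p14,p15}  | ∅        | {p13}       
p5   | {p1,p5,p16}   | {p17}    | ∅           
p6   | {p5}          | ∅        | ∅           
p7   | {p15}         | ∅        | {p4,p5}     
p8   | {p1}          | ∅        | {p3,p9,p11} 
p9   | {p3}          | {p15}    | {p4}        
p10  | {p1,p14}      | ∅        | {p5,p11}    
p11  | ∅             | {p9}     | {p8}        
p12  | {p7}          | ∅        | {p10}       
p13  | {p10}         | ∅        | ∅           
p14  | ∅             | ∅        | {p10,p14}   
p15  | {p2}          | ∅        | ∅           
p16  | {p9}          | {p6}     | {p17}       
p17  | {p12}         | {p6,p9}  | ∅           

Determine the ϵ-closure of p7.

{p2, p3, p7, p9, p12, p15, p17}

Start with {p7}.
From p7 via ϵ: add p15.
From p15 via ϵ: add p2.
From p2 via ϵ: add p9.
From p9 via ϵ: add p3.
From p3 via ϵ: add p17.
From p17 via ϵ: add p12.
No new states can be added; the closed set is {p2, p3, p7, p9, p12, p15, p17}.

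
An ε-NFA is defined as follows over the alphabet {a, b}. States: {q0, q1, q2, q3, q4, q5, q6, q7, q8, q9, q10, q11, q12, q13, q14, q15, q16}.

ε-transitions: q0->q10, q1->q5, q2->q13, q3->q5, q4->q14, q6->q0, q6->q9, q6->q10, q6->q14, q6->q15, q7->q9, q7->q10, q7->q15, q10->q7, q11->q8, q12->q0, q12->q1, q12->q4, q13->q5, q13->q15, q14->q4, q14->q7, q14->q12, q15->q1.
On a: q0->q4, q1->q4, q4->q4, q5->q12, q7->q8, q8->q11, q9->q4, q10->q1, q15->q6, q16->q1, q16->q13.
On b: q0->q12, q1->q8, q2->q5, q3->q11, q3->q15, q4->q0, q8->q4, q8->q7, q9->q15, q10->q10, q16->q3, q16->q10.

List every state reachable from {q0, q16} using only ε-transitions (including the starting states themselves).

{q0, q1, q5, q7, q9, q10, q15, q16}

Start with {q0, q16}.
From q0 via ε: add q10.
From q10 via ε: add q7.
From q7 via ε: add q9, q15.
From q15 via ε: add q1.
From q1 via ε: add q5.
No new states can be added; the closed set is {q0, q1, q5, q7, q9, q10, q15, q16}.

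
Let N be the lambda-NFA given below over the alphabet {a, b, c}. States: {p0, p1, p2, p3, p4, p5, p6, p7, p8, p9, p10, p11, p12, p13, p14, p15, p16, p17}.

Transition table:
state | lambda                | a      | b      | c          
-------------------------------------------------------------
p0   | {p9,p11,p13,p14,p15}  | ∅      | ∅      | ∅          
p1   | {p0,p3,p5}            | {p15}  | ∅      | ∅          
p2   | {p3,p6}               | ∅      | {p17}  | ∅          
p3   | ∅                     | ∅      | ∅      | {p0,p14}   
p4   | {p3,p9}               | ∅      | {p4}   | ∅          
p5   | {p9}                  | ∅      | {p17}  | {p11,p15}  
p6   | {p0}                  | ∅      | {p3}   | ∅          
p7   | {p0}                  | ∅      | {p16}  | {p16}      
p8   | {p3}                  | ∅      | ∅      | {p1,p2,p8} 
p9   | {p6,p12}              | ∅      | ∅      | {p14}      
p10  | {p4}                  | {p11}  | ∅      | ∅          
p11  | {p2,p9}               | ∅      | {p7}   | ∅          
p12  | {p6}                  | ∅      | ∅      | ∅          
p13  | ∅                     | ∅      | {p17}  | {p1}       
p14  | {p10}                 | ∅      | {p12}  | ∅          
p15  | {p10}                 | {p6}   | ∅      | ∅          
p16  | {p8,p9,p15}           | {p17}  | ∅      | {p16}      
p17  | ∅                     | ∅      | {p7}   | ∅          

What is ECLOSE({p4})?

Start with {p4}.
From p4 via lambda: add p3, p9.
From p9 via lambda: add p6, p12.
From p6 via lambda: add p0.
From p0 via lambda: add p11, p13, p14, p15.
From p11 via lambda: add p2.
From p14 via lambda: add p10.
No new states can be added; the closed set is {p0, p2, p3, p4, p6, p9, p10, p11, p12, p13, p14, p15}.

{p0, p2, p3, p4, p6, p9, p10, p11, p12, p13, p14, p15}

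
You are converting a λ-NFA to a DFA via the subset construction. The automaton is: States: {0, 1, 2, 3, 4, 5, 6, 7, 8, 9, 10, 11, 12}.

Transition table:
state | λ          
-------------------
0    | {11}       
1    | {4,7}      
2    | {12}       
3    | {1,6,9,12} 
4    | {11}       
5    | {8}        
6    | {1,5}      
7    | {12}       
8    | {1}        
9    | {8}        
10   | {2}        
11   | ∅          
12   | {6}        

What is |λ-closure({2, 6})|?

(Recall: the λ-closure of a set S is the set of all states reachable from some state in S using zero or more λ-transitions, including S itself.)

9

Start with {2, 6}.
From 2 via λ: add 12.
From 6 via λ: add 1, 5.
From 1 via λ: add 4, 7.
From 5 via λ: add 8.
From 4 via λ: add 11.
λ-closure = {1, 2, 4, 5, 6, 7, 8, 11, 12}, which has 9 states.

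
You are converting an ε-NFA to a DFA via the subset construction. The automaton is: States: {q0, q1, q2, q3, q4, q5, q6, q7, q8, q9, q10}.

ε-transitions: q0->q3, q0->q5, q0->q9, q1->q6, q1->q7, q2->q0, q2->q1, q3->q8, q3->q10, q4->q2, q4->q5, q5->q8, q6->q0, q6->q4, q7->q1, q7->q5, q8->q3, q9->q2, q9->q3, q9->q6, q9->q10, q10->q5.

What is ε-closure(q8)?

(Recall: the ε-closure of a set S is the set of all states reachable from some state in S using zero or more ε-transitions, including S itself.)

Start with {q8}.
From q8 via ε: add q3.
From q3 via ε: add q10.
From q10 via ε: add q5.
No new states can be added; the closed set is {q3, q5, q8, q10}.

{q3, q5, q8, q10}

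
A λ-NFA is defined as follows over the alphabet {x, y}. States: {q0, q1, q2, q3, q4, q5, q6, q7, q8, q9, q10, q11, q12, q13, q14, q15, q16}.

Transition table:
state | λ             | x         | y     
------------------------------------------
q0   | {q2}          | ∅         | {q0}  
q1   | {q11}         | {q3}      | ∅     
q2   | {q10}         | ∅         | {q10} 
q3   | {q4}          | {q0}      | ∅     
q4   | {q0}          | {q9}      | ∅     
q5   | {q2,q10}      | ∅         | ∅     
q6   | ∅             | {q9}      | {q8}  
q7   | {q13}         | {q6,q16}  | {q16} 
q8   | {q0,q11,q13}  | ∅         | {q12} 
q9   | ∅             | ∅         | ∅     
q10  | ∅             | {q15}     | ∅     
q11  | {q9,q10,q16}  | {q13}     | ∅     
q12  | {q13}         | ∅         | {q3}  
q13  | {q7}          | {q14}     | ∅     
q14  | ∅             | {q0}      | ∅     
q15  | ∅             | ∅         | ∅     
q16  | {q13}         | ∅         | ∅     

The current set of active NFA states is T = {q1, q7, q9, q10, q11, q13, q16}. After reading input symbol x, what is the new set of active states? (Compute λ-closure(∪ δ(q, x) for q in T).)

{q0, q2, q3, q4, q6, q7, q10, q13, q14, q15, q16}

q1 on x → {q3}.
q7 on x → {q6, q16}.
q10 on x → {q15}.
q11 on x → {q13}.
q13 on x → {q14}.
No x-transition from q9, q16.
Union after reading x: {q3, q6, q13, q14, q15, q16}.
Now take the λ-closure:
From q3 via λ: add q4.
From q13 via λ: add q7.
From q4 via λ: add q0.
From q0 via λ: add q2.
From q2 via λ: add q10.
No new states can be added; the closed set is {q0, q2, q3, q4, q6, q7, q10, q13, q14, q15, q16}.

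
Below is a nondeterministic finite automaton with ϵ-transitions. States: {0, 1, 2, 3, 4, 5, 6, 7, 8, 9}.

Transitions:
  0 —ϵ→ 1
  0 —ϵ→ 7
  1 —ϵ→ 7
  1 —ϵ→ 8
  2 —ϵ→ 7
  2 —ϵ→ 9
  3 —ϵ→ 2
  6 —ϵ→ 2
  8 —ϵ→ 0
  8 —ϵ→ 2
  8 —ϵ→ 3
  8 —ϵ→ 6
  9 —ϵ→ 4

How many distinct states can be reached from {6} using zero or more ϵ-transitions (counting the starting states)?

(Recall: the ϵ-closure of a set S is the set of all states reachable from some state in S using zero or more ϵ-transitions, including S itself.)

Start with {6}.
From 6 via ϵ: add 2.
From 2 via ϵ: add 7, 9.
From 9 via ϵ: add 4.
ϵ-closure = {2, 4, 6, 7, 9}, which has 5 states.

5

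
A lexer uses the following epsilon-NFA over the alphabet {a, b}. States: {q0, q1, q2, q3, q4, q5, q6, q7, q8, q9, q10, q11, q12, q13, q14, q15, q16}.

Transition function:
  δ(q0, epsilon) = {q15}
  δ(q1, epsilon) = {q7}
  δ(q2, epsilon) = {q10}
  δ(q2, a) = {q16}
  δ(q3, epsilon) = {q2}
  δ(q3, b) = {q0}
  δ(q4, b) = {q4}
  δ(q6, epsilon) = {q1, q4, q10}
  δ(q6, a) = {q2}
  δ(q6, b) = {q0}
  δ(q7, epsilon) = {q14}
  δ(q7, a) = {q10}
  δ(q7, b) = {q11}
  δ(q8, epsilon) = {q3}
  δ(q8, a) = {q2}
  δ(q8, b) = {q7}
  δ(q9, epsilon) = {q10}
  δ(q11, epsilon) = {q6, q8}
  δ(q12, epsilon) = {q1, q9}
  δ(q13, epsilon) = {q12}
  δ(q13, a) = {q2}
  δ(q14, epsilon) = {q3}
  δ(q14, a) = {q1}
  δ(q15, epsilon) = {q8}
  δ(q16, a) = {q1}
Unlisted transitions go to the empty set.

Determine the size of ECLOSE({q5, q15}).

Start with {q5, q15}.
From q15 via epsilon: add q8.
From q8 via epsilon: add q3.
From q3 via epsilon: add q2.
From q2 via epsilon: add q10.
epsilon-closure = {q2, q3, q5, q8, q10, q15}, which has 6 states.

6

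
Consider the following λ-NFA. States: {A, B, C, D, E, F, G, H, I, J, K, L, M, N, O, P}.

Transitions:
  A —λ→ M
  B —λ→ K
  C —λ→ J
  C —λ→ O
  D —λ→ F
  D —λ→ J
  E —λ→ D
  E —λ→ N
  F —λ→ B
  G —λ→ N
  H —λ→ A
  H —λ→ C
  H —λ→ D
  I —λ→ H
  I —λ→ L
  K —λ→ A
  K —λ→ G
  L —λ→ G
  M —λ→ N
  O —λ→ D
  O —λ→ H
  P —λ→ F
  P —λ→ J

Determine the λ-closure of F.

{A, B, F, G, K, M, N}

Start with {F}.
From F via λ: add B.
From B via λ: add K.
From K via λ: add A, G.
From A via λ: add M.
From G via λ: add N.
No new states can be added; the closed set is {A, B, F, G, K, M, N}.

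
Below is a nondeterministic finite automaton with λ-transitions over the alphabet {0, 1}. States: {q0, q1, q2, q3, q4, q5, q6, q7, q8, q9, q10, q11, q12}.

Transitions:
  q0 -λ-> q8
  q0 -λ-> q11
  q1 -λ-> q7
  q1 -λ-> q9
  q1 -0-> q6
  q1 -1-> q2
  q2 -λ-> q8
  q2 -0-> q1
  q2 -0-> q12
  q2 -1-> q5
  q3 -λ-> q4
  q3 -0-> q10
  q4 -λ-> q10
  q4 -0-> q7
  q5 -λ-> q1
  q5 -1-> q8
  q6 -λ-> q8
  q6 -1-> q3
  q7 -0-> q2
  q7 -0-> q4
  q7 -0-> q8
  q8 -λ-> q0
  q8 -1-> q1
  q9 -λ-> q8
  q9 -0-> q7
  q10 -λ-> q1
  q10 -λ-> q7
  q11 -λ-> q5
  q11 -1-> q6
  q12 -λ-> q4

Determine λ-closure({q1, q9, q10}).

{q0, q1, q5, q7, q8, q9, q10, q11}

Start with {q1, q9, q10}.
From q1 via λ: add q7.
From q9 via λ: add q8.
From q8 via λ: add q0.
From q0 via λ: add q11.
From q11 via λ: add q5.
No new states can be added; the closed set is {q0, q1, q5, q7, q8, q9, q10, q11}.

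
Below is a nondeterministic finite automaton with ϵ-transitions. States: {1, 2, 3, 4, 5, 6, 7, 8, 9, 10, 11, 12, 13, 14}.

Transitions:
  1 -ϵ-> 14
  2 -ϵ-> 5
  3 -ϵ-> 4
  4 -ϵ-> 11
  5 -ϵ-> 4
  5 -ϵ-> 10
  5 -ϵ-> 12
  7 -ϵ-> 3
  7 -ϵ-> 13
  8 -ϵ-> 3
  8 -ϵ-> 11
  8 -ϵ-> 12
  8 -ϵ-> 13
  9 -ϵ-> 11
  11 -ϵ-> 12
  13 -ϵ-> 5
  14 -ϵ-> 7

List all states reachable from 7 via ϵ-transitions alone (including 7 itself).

{3, 4, 5, 7, 10, 11, 12, 13}

Start with {7}.
From 7 via ϵ: add 3, 13.
From 3 via ϵ: add 4.
From 13 via ϵ: add 5.
From 4 via ϵ: add 11.
From 5 via ϵ: add 10, 12.
No new states can be added; the closed set is {3, 4, 5, 7, 10, 11, 12, 13}.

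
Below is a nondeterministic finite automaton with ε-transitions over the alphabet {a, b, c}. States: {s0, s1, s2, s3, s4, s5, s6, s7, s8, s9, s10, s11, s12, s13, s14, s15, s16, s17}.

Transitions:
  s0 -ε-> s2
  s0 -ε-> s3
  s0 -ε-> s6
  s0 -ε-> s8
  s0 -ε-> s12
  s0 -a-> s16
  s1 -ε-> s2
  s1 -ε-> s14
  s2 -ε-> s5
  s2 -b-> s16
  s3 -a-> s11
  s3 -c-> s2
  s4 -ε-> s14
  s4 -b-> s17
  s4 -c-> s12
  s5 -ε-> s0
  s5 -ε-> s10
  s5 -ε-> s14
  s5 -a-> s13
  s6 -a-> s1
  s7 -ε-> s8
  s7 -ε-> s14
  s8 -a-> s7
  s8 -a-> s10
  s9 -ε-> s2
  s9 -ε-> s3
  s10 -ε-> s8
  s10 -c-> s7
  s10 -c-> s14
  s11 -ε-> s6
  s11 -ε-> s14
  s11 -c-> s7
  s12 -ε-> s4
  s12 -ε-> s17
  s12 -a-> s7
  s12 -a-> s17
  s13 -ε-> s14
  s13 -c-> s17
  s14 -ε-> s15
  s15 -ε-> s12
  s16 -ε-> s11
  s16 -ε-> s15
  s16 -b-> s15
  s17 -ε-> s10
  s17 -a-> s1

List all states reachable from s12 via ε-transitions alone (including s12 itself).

Start with {s12}.
From s12 via ε: add s4, s17.
From s4 via ε: add s14.
From s17 via ε: add s10.
From s10 via ε: add s8.
From s14 via ε: add s15.
No new states can be added; the closed set is {s4, s8, s10, s12, s14, s15, s17}.

{s4, s8, s10, s12, s14, s15, s17}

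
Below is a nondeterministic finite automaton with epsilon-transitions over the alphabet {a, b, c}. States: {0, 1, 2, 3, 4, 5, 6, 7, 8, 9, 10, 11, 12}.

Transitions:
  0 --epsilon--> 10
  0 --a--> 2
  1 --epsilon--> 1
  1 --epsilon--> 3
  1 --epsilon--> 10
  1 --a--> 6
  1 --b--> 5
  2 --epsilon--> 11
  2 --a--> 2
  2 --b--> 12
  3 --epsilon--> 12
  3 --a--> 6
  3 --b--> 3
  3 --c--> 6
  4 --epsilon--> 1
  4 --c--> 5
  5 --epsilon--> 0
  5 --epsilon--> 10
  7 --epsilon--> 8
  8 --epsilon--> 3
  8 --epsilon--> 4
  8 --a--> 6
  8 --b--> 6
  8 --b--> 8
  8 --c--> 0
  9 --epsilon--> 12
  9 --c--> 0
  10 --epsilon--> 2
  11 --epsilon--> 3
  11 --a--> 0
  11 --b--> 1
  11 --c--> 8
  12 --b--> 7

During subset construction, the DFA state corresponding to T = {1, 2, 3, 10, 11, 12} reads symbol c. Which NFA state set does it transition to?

{1, 2, 3, 4, 6, 8, 10, 11, 12}

3 on c → {6}.
11 on c → {8}.
No c-transition from 1, 2, 10, 12.
Union after reading c: {6, 8}.
Now take the epsilon-closure:
From 8 via epsilon: add 3, 4.
From 3 via epsilon: add 12.
From 4 via epsilon: add 1.
From 1 via epsilon: add 10.
From 10 via epsilon: add 2.
From 2 via epsilon: add 11.
No new states can be added; the closed set is {1, 2, 3, 4, 6, 8, 10, 11, 12}.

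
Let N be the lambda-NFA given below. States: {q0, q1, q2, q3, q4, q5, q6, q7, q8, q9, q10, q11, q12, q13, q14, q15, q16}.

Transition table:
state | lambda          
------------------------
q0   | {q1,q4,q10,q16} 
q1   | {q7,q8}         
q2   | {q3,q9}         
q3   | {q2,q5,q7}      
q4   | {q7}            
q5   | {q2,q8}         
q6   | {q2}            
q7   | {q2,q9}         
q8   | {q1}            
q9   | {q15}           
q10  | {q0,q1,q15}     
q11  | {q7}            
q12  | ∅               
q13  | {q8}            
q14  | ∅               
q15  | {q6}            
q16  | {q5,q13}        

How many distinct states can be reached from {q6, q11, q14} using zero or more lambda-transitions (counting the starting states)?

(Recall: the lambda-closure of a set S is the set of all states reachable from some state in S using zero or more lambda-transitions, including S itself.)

Start with {q6, q11, q14}.
From q6 via lambda: add q2.
From q11 via lambda: add q7.
From q2 via lambda: add q3, q9.
From q3 via lambda: add q5.
From q9 via lambda: add q15.
From q5 via lambda: add q8.
From q8 via lambda: add q1.
lambda-closure = {q1, q2, q3, q5, q6, q7, q8, q9, q11, q14, q15}, which has 11 states.

11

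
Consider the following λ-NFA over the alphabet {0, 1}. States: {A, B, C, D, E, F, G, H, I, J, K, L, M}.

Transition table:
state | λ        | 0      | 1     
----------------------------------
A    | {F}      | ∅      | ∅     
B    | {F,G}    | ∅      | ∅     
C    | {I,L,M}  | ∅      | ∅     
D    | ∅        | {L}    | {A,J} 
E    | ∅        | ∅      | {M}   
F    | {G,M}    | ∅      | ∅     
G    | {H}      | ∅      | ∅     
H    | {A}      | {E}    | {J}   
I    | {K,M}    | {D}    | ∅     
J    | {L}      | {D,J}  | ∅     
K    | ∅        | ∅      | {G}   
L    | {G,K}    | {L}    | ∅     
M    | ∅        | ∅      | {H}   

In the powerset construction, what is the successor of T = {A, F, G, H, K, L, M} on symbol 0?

H on 0 → {E}.
L on 0 → {L}.
No 0-transition from A, F, G, K, M.
Union after reading 0: {E, L}.
Now take the λ-closure:
From L via λ: add G, K.
From G via λ: add H.
From H via λ: add A.
From A via λ: add F.
From F via λ: add M.
No new states can be added; the closed set is {A, E, F, G, H, K, L, M}.

{A, E, F, G, H, K, L, M}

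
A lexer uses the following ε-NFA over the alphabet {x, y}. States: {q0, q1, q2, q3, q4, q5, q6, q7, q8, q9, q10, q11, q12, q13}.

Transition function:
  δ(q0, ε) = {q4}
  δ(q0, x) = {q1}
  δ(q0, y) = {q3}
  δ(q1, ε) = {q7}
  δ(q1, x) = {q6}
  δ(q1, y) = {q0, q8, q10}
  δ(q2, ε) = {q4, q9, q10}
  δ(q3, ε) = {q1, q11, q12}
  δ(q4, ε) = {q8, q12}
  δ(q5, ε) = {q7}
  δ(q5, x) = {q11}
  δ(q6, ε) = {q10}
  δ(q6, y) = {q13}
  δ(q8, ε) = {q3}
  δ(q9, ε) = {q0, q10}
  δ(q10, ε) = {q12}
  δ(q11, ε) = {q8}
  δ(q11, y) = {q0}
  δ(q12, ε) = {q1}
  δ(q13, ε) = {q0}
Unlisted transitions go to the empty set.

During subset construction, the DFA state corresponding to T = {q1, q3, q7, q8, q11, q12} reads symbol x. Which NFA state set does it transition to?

{q1, q6, q7, q10, q12}

q1 on x → {q6}.
No x-transition from q3, q7, q8, q11, q12.
Union after reading x: {q6}.
Now take the ε-closure:
From q6 via ε: add q10.
From q10 via ε: add q12.
From q12 via ε: add q1.
From q1 via ε: add q7.
No new states can be added; the closed set is {q1, q6, q7, q10, q12}.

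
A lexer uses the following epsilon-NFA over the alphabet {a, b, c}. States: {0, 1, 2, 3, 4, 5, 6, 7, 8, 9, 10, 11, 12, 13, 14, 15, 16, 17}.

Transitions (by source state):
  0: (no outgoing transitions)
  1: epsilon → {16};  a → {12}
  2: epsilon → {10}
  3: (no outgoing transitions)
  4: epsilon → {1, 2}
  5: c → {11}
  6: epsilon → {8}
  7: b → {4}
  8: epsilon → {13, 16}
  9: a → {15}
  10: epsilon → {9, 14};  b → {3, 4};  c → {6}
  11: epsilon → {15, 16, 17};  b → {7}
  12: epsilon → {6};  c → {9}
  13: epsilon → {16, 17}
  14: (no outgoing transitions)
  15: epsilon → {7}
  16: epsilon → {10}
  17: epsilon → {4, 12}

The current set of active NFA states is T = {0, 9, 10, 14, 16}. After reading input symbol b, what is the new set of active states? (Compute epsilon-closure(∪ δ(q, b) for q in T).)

10 on b → {3, 4}.
No b-transition from 0, 9, 14, 16.
Union after reading b: {3, 4}.
Now take the epsilon-closure:
From 4 via epsilon: add 1, 2.
From 1 via epsilon: add 16.
From 2 via epsilon: add 10.
From 10 via epsilon: add 9, 14.
No new states can be added; the closed set is {1, 2, 3, 4, 9, 10, 14, 16}.

{1, 2, 3, 4, 9, 10, 14, 16}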